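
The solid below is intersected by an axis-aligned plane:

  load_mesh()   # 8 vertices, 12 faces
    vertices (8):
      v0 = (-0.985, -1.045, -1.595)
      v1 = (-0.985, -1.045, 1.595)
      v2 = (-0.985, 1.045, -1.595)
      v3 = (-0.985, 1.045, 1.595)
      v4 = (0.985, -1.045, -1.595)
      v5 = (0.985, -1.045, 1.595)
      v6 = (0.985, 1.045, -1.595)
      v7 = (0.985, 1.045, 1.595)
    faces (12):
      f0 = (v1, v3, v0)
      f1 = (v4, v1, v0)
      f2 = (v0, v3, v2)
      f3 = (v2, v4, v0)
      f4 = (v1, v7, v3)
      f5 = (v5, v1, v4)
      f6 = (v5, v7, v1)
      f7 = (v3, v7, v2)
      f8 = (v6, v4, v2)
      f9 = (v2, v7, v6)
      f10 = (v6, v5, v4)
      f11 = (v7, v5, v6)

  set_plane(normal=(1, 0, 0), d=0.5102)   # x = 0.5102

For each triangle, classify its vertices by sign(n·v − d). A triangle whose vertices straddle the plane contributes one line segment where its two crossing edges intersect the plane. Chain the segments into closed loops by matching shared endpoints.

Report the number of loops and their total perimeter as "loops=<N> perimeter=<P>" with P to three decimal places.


Straddling triangles (8 of 12):
  (v4,v1,v0) [+--] → (0.5102, -1.045, -0.826161)–(0.5102, -1.045, -1.595)  len=0.7688
  (v2,v4,v0) [-+-] → (0.5102, -0.541278, -1.595)–(0.5102, -1.045, -1.595)  len=0.5037
  (v1,v7,v3) [-+-] → (0.5102, 0.541278, 1.595)–(0.5102, 1.045, 1.595)  len=0.5037
  (v5,v1,v4) [+-+] → (0.5102, -1.045, 1.595)–(0.5102, -1.045, -0.826161)  len=2.4212
  (v5,v7,v1) [++-] → (0.5102, 0.541278, 1.595)–(0.5102, -1.045, 1.595)  len=1.5863
  (v3,v7,v2) [-+-] → (0.5102, 1.045, 1.595)–(0.5102, 1.045, 0.826161)  len=0.7688
  (v6,v4,v2) [++-] → (0.5102, -0.541278, -1.595)–(0.5102, 1.045, -1.595)  len=1.5863
  (v2,v7,v6) [-++] → (0.5102, 1.045, 0.826161)–(0.5102, 1.045, -1.595)  len=2.4212

Chained into 1 loop(s):
  loop 1: 8 segments, perimeter = 10.5600
Total perimeter = 10.560

loops=1 perimeter=10.560


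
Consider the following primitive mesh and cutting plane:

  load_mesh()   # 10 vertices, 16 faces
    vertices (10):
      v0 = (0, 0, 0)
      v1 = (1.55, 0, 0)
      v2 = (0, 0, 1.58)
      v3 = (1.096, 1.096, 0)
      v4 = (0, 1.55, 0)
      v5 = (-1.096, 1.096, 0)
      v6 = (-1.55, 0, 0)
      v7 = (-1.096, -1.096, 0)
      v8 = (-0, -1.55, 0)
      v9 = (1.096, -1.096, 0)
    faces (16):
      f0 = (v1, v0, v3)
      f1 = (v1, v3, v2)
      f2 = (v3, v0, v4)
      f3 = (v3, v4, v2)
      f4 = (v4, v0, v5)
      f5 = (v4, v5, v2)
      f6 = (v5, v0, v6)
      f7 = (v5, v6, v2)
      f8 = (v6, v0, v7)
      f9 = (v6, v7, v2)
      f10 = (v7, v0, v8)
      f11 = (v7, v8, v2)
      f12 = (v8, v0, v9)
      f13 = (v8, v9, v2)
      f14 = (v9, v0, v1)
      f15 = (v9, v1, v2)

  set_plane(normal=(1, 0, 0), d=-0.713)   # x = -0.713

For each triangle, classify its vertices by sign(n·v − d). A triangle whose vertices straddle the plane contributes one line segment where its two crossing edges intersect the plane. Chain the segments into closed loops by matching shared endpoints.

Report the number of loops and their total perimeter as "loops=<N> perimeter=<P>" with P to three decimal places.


loops=1 perimeter=5.604

Straddling triangles (8 of 16):
  (v4,v0,v5) [++-] → (-0.713, 0.713, 0)–(-0.713, 1.25465, 0)  len=0.5417
  (v4,v5,v2) [+-+] → (-0.713, 1.25465, 0)–(-0.713, 0.713, 0.552135)  len=0.7735
  (v5,v0,v6) [-+-] → (-0.713, 0.713, 0)–(-0.713, 0, 0)  len=0.7130
  (v5,v6,v2) [--+] → (-0.713, 0, 0.8532)–(-0.713, 0.713, 0.552135)  len=0.7740
  (v6,v0,v7) [-+-] → (-0.713, 0, 0)–(-0.713, -0.713, 0)  len=0.7130
  (v6,v7,v2) [--+] → (-0.713, -0.713, 0.552135)–(-0.713, 0, 0.8532)  len=0.7740
  (v7,v0,v8) [-++] → (-0.713, -0.713, 0)–(-0.713, -1.25465, 0)  len=0.5417
  (v7,v8,v2) [-++] → (-0.713, -1.25465, 0)–(-0.713, -0.713, 0.552135)  len=0.7735

Chained into 1 loop(s):
  loop 1: 8 segments, perimeter = 5.6041
Total perimeter = 5.604


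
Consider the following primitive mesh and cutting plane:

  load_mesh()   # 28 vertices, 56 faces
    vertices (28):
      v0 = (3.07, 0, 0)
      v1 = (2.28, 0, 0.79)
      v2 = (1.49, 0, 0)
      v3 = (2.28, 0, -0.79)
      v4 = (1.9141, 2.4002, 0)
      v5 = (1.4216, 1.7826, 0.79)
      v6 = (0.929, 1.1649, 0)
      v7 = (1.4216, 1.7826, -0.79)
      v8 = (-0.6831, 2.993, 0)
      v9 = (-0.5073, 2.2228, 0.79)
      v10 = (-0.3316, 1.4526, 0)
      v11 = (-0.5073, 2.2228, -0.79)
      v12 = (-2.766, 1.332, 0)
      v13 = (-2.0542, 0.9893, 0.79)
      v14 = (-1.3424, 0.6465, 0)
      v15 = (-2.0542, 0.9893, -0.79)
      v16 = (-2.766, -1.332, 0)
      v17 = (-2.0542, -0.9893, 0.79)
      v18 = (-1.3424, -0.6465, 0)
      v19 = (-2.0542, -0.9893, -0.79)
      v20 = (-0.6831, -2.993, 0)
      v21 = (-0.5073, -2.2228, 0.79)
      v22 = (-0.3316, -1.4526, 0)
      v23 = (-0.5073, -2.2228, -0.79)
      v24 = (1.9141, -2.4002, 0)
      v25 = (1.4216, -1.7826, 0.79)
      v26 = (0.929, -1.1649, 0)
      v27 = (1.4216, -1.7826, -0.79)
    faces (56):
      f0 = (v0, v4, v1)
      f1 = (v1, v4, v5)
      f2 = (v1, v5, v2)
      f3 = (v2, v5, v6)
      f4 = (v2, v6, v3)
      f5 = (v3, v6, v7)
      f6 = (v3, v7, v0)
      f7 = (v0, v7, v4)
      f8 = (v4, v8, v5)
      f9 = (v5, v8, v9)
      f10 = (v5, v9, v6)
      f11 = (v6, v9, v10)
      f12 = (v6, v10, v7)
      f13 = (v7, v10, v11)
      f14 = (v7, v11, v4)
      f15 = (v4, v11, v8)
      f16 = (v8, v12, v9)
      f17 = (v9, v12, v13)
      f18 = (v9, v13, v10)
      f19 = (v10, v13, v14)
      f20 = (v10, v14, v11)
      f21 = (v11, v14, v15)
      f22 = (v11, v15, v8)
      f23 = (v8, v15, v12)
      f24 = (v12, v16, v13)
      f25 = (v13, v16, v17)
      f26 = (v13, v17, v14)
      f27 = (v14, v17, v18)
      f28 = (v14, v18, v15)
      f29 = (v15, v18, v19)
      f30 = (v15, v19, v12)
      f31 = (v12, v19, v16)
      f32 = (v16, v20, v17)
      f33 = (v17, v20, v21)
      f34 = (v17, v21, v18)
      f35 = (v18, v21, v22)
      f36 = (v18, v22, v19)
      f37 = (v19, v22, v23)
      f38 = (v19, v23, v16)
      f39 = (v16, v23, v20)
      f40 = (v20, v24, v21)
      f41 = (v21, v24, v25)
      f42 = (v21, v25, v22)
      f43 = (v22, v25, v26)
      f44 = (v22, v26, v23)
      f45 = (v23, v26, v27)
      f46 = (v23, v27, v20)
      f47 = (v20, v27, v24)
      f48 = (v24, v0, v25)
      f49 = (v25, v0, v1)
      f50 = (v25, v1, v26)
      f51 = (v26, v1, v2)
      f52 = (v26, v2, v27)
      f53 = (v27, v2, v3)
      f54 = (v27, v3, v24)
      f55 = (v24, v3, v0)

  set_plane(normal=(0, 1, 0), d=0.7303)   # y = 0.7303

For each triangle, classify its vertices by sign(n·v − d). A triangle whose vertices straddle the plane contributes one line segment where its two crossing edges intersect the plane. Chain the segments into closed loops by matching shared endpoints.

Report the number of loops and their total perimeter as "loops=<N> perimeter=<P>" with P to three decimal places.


loops=2 perimeter=8.881

Straddling triangles (18 of 56):
  (v0,v4,v1) [-+-] → (2.7183, 0.7303, 0)–(2.16867, 0.7303, 0.54963)  len=0.7773
  (v1,v4,v5) [-++] → (2.16867, 0.7303, 0.54963)–(1.92833, 0.7303, 0.79)  len=0.3399
  (v1,v5,v2) [-+-] → (1.92833, 0.7303, 0.79)–(1.46198, 0.7303, 0.323649)  len=0.6595
  (v2,v5,v6) [-++] → (1.46198, 0.7303, 0.323649)–(1.1383, 0.7303, 0)  len=0.4577
  (v2,v6,v3) [-+-] → (1.1383, 0.7303, 0)–(1.43303, 0.7303, -0.294733)  len=0.4168
  (v3,v6,v7) [-++] → (1.43303, 0.7303, -0.294733)–(1.92833, 0.7303, -0.79)  len=0.7004
  (v3,v7,v0) [-+-] → (1.92833, 0.7303, -0.79)–(2.39468, 0.7303, -0.323649)  len=0.6595
  (v0,v7,v4) [-++] → (2.39468, 0.7303, -0.323649)–(2.7183, 0.7303, 0)  len=0.4577
  (v10,v13,v14) [++-] → (-1.5164, 0.7303, 0.193121)–(-1.23732, 0.7303, 0)  len=0.3394
  (v10,v14,v11) [+-+] → (-1.23732, 0.7303, 0)–(-1.298, 0.7303, -0.0419984)  len=0.0738
  (v11,v14,v15) [+-+] → (-1.298, 0.7303, -0.0419984)–(-1.5164, 0.7303, -0.193121)  len=0.2656
  (v12,v16,v13) [+-+] → (-2.766, 0.7303, 0)–(-2.13362, 0.7303, 0.701855)  len=0.9447
  (v13,v16,v17) [+--] → (-2.13362, 0.7303, 0.701855)–(-2.0542, 0.7303, 0.79)  len=0.1186
  (v13,v17,v14) [+--] → (-2.0542, 0.7303, 0.79)–(-1.5164, 0.7303, 0.193121)  len=0.8034
  (v14,v18,v15) [--+] → (-1.9415, 0.7303, -0.664917)–(-1.5164, 0.7303, -0.193121)  len=0.6351
  (v15,v18,v19) [+--] → (-1.9415, 0.7303, -0.664917)–(-2.0542, 0.7303, -0.79)  len=0.1684
  (v15,v19,v12) [+-+] → (-2.0542, 0.7303, -0.79)–(-2.5815, 0.7303, -0.204774)  len=0.7877
  (v12,v19,v16) [+--] → (-2.5815, 0.7303, -0.204774)–(-2.766, 0.7303, 0)  len=0.2756

Chained into 2 loop(s):
  loop 1: 8 segments, perimeter = 4.4689
  loop 2: 10 segments, perimeter = 4.4124
Total perimeter = 8.881


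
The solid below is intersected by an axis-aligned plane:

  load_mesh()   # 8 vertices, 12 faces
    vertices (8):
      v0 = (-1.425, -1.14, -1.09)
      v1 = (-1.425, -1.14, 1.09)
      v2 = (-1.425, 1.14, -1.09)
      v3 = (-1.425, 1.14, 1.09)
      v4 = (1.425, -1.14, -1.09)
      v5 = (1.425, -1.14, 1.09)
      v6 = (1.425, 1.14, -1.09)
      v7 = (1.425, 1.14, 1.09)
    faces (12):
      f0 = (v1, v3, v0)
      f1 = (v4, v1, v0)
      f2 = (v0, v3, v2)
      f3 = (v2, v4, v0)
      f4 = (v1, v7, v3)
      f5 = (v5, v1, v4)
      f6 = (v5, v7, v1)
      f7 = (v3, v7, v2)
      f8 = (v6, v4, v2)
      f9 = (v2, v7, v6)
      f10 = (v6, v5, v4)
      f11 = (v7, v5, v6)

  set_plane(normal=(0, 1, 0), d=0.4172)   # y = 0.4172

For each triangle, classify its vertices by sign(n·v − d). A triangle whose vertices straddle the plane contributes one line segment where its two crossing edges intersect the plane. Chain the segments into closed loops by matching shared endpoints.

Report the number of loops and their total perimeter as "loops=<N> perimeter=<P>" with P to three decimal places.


loops=1 perimeter=10.060

Straddling triangles (8 of 12):
  (v1,v3,v0) [-+-] → (-1.425, 0.4172, 1.09)–(-1.425, 0.4172, 0.398902)  len=0.6911
  (v0,v3,v2) [-++] → (-1.425, 0.4172, 0.398902)–(-1.425, 0.4172, -1.09)  len=1.4889
  (v2,v4,v0) [+--] → (-0.5215, 0.4172, -1.09)–(-1.425, 0.4172, -1.09)  len=0.9035
  (v1,v7,v3) [-++] → (0.5215, 0.4172, 1.09)–(-1.425, 0.4172, 1.09)  len=1.9465
  (v5,v7,v1) [-+-] → (1.425, 0.4172, 1.09)–(0.5215, 0.4172, 1.09)  len=0.9035
  (v6,v4,v2) [+-+] → (1.425, 0.4172, -1.09)–(-0.5215, 0.4172, -1.09)  len=1.9465
  (v6,v5,v4) [+--] → (1.425, 0.4172, -0.398902)–(1.425, 0.4172, -1.09)  len=0.6911
  (v7,v5,v6) [+-+] → (1.425, 0.4172, 1.09)–(1.425, 0.4172, -0.398902)  len=1.4889

Chained into 1 loop(s):
  loop 1: 8 segments, perimeter = 10.0600
Total perimeter = 10.060


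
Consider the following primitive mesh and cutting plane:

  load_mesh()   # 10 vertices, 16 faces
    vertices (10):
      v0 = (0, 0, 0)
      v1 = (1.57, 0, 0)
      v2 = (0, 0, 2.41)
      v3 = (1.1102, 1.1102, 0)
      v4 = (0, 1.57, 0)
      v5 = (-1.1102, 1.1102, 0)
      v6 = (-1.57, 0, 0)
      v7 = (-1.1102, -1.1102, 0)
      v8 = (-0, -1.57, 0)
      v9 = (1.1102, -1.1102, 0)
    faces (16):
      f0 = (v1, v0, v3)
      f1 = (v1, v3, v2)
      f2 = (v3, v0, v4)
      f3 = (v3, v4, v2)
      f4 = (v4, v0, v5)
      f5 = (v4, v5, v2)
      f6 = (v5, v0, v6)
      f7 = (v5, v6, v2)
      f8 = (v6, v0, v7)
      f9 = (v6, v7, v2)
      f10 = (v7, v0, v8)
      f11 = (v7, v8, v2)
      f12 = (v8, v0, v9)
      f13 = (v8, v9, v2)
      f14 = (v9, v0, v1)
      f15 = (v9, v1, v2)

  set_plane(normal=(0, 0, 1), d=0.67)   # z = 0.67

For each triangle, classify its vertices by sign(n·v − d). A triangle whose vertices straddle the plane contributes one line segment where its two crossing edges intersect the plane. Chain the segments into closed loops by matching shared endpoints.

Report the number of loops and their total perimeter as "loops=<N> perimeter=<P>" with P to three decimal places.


loops=1 perimeter=6.941

Straddling triangles (8 of 16):
  (v1,v3,v2) [--+] → (0.801555, 0.801555, 0.67)–(1.13353, 0, 0.67)  len=0.8676
  (v3,v4,v2) [--+] → (0, 1.13353, 0.67)–(0.801555, 0.801555, 0.67)  len=0.8676
  (v4,v5,v2) [--+] → (-0.801555, 0.801555, 0.67)–(0, 1.13353, 0.67)  len=0.8676
  (v5,v6,v2) [--+] → (-1.13353, 0, 0.67)–(-0.801555, 0.801555, 0.67)  len=0.8676
  (v6,v7,v2) [--+] → (-0.801555, -0.801555, 0.67)–(-1.13353, 0, 0.67)  len=0.8676
  (v7,v8,v2) [--+] → (0, -1.13353, 0.67)–(-0.801555, -0.801555, 0.67)  len=0.8676
  (v8,v9,v2) [--+] → (0.801555, -0.801555, 0.67)–(0, -1.13353, 0.67)  len=0.8676
  (v9,v1,v2) [--+] → (1.13353, 0, 0.67)–(0.801555, -0.801555, 0.67)  len=0.8676

Chained into 1 loop(s):
  loop 1: 8 segments, perimeter = 6.9406
Total perimeter = 6.941


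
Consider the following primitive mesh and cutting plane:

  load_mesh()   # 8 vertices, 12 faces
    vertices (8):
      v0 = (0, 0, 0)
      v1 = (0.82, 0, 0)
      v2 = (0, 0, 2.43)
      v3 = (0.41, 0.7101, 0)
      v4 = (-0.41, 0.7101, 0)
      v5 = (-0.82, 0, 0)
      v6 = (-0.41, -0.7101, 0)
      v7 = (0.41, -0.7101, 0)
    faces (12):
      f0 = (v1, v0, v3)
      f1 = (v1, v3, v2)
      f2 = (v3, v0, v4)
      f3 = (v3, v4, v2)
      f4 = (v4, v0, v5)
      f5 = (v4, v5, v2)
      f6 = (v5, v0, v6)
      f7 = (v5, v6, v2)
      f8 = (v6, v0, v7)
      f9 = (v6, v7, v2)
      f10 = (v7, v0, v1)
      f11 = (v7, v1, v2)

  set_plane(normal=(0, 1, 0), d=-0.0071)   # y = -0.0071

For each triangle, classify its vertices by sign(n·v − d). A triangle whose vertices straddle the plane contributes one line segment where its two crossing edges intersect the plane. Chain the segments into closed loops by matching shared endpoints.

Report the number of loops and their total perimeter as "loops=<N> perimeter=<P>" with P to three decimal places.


loops=1 perimeter=6.718

Straddling triangles (6 of 12):
  (v5,v0,v6) [++-] → (-0.00409942, -0.0071, 0)–(-0.815901, -0.0071, 0)  len=0.8118
  (v5,v6,v2) [+-+] → (-0.815901, -0.0071, 0)–(-0.00409942, -0.0071, 2.4057)  len=2.5390
  (v6,v0,v7) [-+-] → (-0.00409942, -0.0071, 0)–(0.00409942, -0.0071, 0)  len=0.0082
  (v6,v7,v2) [--+] → (0.00409942, -0.0071, 2.4057)–(-0.00409942, -0.0071, 2.4057)  len=0.0082
  (v7,v0,v1) [-++] → (0.00409942, -0.0071, 0)–(0.815901, -0.0071, 0)  len=0.8118
  (v7,v1,v2) [-++] → (0.815901, -0.0071, 0)–(0.00409942, -0.0071, 2.4057)  len=2.5390

Chained into 1 loop(s):
  loop 1: 6 segments, perimeter = 6.7180
Total perimeter = 6.718


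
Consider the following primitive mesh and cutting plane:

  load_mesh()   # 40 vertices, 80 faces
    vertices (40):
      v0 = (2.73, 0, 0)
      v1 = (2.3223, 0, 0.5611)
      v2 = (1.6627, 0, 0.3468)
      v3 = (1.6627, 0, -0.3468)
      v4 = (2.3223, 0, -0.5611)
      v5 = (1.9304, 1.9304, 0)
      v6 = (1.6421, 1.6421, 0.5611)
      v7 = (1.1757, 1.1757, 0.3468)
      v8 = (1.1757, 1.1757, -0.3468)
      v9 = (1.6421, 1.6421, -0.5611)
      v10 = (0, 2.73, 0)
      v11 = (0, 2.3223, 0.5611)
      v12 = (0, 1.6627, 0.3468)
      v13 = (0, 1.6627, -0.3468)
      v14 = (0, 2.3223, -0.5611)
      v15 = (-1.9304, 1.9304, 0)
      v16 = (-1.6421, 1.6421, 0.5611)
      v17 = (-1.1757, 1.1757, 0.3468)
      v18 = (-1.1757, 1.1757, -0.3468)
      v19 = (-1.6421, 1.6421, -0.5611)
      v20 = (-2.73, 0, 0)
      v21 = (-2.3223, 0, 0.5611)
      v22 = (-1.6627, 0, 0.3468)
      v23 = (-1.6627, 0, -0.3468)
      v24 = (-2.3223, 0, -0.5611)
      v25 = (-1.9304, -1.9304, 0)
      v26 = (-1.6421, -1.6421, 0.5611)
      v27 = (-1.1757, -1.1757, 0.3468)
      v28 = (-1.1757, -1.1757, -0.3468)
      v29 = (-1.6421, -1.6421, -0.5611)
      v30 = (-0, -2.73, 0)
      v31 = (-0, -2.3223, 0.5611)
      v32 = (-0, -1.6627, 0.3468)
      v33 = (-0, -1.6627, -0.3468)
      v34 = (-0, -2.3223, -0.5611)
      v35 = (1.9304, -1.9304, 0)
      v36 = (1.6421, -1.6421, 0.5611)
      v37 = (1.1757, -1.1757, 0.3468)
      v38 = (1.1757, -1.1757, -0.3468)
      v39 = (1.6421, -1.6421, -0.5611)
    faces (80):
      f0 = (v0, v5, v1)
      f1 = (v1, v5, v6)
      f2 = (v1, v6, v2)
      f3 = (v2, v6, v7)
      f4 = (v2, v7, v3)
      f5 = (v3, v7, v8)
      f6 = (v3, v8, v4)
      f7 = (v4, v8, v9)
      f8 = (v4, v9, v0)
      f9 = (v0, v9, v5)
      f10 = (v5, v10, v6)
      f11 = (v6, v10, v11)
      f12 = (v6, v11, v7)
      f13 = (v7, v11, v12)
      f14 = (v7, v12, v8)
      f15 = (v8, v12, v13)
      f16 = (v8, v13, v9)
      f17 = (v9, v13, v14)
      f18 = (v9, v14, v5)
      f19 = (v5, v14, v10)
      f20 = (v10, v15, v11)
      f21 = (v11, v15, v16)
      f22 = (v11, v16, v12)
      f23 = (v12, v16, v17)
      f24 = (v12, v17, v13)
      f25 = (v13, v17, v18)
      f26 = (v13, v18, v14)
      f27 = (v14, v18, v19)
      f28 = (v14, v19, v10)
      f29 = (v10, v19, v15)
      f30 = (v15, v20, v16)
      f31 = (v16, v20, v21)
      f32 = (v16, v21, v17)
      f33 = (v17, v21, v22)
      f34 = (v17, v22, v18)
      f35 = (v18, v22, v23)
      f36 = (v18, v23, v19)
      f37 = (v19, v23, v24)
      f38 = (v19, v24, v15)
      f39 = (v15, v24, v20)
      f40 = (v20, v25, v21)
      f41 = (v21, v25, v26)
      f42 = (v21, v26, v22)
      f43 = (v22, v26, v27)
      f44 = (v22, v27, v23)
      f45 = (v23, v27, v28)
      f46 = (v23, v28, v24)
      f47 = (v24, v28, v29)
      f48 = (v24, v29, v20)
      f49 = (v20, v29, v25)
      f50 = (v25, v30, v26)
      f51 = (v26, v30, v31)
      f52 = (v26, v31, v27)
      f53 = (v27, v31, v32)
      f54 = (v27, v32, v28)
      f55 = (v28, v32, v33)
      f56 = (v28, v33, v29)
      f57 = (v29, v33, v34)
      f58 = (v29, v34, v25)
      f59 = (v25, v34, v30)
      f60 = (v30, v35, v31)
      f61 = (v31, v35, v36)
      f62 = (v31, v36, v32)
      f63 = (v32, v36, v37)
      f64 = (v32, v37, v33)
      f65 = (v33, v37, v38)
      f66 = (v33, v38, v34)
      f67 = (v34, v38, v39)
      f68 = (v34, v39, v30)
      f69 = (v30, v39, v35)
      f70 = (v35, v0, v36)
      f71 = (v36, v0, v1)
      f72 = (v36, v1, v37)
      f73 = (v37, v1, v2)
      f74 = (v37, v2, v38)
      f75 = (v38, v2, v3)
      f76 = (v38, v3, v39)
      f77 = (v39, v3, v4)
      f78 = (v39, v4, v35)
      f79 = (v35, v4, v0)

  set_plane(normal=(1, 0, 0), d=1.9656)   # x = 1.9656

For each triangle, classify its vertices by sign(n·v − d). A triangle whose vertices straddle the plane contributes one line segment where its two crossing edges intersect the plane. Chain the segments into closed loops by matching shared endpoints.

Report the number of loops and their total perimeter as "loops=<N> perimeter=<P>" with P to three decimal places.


loops=1 perimeter=8.008

Straddling triangles (14 of 80):
  (v0,v5,v1) [+-+] → (1.9656, 1.84542, 0)–(1.9656, 1.75701, 0.0503973)  len=0.1018
  (v1,v5,v6) [+--] → (1.9656, 1.75701, 0.0503973)–(1.9656, 0.861125, 0.5611)  len=1.0312
  (v1,v6,v2) [+--] → (1.9656, 0.861125, 0.5611)–(1.9656, 0, 0.44521)  len=0.8689
  (v3,v8,v4) [--+] → (1.9656, 0.365753, -0.494433)–(1.9656, 0, -0.44521)  len=0.3691
  (v4,v8,v9) [+--] → (1.9656, 0.365753, -0.494433)–(1.9656, 0.861125, -0.5611)  len=0.4998
  (v4,v9,v0) [+-+] → (1.9656, 0.861125, -0.5611)–(1.9656, 1.1538, -0.39425)  len=0.3369
  (v0,v9,v5) [+--] → (1.9656, 1.1538, -0.39425)–(1.9656, 1.84542, 0)  len=0.7961
  (v35,v0,v36) [-+-] → (1.9656, -1.84542, 0)–(1.9656, -1.1538, 0.39425)  len=0.7961
  (v36,v0,v1) [-++] → (1.9656, -1.1538, 0.39425)–(1.9656, -0.861125, 0.5611)  len=0.3369
  (v36,v1,v37) [-+-] → (1.9656, -0.861125, 0.5611)–(1.9656, -0.365753, 0.494433)  len=0.4998
  (v37,v1,v2) [-+-] → (1.9656, -0.365753, 0.494433)–(1.9656, 0, 0.44521)  len=0.3691
  (v39,v3,v4) [--+] → (1.9656, 0, -0.44521)–(1.9656, -0.861125, -0.5611)  len=0.8689
  (v39,v4,v35) [-+-] → (1.9656, -0.861125, -0.5611)–(1.9656, -1.75701, -0.0503973)  len=1.0312
  (v35,v4,v0) [-++] → (1.9656, -1.75701, -0.0503973)–(1.9656, -1.84542, 0)  len=0.1018

Chained into 1 loop(s):
  loop 1: 14 segments, perimeter = 8.0075
Total perimeter = 8.008


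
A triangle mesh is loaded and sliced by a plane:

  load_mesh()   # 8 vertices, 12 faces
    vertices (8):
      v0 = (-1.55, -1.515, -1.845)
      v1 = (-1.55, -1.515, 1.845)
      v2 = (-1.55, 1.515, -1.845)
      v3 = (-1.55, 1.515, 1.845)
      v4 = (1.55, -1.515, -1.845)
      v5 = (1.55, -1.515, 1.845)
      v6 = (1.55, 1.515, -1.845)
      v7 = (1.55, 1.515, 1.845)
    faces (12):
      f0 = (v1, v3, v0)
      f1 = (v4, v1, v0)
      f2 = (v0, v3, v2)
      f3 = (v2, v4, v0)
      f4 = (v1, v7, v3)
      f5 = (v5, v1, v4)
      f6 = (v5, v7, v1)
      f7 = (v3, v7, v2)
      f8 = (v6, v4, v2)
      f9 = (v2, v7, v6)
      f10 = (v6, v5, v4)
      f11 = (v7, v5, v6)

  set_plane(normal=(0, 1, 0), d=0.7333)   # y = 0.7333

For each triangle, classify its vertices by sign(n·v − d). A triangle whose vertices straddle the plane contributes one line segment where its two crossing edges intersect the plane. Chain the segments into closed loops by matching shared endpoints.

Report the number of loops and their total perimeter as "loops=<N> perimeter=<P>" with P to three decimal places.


loops=1 perimeter=13.580

Straddling triangles (8 of 12):
  (v1,v3,v0) [-+-] → (-1.55, 0.7333, 1.845)–(-1.55, 0.7333, 0.893029)  len=0.9520
  (v0,v3,v2) [-++] → (-1.55, 0.7333, 0.893029)–(-1.55, 0.7333, -1.845)  len=2.7380
  (v2,v4,v0) [+--] → (-0.750241, 0.7333, -1.845)–(-1.55, 0.7333, -1.845)  len=0.7998
  (v1,v7,v3) [-++] → (0.750241, 0.7333, 1.845)–(-1.55, 0.7333, 1.845)  len=2.3002
  (v5,v7,v1) [-+-] → (1.55, 0.7333, 1.845)–(0.750241, 0.7333, 1.845)  len=0.7998
  (v6,v4,v2) [+-+] → (1.55, 0.7333, -1.845)–(-0.750241, 0.7333, -1.845)  len=2.3002
  (v6,v5,v4) [+--] → (1.55, 0.7333, -0.893029)–(1.55, 0.7333, -1.845)  len=0.9520
  (v7,v5,v6) [+-+] → (1.55, 0.7333, 1.845)–(1.55, 0.7333, -0.893029)  len=2.7380

Chained into 1 loop(s):
  loop 1: 8 segments, perimeter = 13.5800
Total perimeter = 13.580


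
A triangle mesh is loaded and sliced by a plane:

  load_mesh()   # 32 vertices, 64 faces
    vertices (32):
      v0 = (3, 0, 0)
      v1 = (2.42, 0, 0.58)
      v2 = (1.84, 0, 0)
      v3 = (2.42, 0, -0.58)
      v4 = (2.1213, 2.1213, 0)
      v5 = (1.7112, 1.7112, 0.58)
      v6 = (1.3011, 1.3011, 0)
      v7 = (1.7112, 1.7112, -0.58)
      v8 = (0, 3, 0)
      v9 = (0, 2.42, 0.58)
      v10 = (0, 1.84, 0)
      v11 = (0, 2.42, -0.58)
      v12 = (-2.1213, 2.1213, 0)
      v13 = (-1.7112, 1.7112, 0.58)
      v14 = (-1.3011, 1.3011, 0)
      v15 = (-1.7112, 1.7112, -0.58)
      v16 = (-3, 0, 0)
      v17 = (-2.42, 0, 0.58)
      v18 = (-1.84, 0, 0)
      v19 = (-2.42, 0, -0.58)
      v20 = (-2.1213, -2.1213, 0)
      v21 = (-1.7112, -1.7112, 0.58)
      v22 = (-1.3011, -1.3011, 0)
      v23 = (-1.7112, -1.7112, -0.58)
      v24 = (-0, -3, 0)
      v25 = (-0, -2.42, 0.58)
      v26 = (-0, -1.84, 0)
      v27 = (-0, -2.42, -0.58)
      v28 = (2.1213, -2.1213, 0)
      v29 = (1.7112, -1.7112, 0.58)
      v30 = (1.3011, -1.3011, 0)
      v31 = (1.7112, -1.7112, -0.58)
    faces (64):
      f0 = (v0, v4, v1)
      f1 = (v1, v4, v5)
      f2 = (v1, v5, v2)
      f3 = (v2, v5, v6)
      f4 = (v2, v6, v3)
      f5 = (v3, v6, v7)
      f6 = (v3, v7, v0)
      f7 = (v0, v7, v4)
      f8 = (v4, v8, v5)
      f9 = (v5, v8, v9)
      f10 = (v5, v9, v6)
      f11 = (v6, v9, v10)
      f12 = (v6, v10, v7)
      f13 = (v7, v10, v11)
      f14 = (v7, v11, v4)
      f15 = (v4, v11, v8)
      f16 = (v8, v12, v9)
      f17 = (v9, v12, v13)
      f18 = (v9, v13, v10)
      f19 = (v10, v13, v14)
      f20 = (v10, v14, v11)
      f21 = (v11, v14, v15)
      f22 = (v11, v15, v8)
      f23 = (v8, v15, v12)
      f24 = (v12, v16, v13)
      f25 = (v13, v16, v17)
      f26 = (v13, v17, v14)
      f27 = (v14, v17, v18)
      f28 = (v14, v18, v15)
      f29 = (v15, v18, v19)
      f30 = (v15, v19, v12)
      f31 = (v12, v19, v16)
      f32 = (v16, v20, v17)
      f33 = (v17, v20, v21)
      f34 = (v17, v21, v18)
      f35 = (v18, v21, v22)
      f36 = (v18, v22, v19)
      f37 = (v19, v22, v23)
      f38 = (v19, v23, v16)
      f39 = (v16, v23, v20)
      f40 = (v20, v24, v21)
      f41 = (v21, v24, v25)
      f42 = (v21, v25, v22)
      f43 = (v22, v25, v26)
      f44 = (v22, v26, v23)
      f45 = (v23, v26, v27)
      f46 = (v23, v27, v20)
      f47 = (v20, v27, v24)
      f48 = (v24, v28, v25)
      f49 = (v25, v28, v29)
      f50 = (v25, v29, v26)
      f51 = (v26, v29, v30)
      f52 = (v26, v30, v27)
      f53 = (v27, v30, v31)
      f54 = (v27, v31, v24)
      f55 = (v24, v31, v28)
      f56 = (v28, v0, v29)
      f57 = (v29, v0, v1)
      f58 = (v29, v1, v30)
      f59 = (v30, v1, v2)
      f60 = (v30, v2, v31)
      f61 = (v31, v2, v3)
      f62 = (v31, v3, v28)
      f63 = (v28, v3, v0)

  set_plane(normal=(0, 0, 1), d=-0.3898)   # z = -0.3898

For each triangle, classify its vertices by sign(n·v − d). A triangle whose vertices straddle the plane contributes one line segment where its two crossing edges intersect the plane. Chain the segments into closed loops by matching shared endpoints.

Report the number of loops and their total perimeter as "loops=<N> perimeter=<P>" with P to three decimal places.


loops=2 perimeter=29.635

Straddling triangles (32 of 64):
  (v2,v6,v3) [++-] → (2.05308, 0.426671, -0.3898)–(2.2298, 0, -0.3898)  len=0.4618
  (v3,v6,v7) [-+-] → (2.05308, 0.426671, -0.3898)–(1.57672, 1.57672, -0.3898)  len=1.2448
  (v3,v7,v0) [--+] → (2.13384, 1.15004, -0.3898)–(2.6102, 0, -0.3898)  len=1.2448
  (v0,v7,v4) [+-+] → (2.13384, 1.15004, -0.3898)–(1.84568, 1.84568, -0.3898)  len=0.7530
  (v6,v10,v7) [++-] → (1.15004, 1.75344, -0.3898)–(1.57672, 1.57672, -0.3898)  len=0.4618
  (v7,v10,v11) [-+-] → (1.15004, 1.75344, -0.3898)–(0, 2.2298, -0.3898)  len=1.2448
  (v7,v11,v4) [--+] → (0.69564, 2.32205, -0.3898)–(1.84568, 1.84568, -0.3898)  len=1.2448
  (v4,v11,v8) [+-+] → (0.69564, 2.32205, -0.3898)–(0, 2.6102, -0.3898)  len=0.7530
  (v10,v14,v11) [++-] → (-0.426671, 2.05308, -0.3898)–(0, 2.2298, -0.3898)  len=0.4618
  (v11,v14,v15) [-+-] → (-0.426671, 2.05308, -0.3898)–(-1.57672, 1.57672, -0.3898)  len=1.2448
  (v11,v15,v8) [--+] → (-1.15004, 2.13384, -0.3898)–(0, 2.6102, -0.3898)  len=1.2448
  (v8,v15,v12) [+-+] → (-1.15004, 2.13384, -0.3898)–(-1.84568, 1.84568, -0.3898)  len=0.7530
  (v14,v18,v15) [++-] → (-1.75344, 1.15004, -0.3898)–(-1.57672, 1.57672, -0.3898)  len=0.4618
  (v15,v18,v19) [-+-] → (-1.75344, 1.15004, -0.3898)–(-2.2298, 0, -0.3898)  len=1.2448
  (v15,v19,v12) [--+] → (-2.32205, 0.69564, -0.3898)–(-1.84568, 1.84568, -0.3898)  len=1.2448
  (v12,v19,v16) [+-+] → (-2.32205, 0.69564, -0.3898)–(-2.6102, 0, -0.3898)  len=0.7530
  (v18,v22,v19) [++-] → (-2.05308, -0.426671, -0.3898)–(-2.2298, 0, -0.3898)  len=0.4618
  (v19,v22,v23) [-+-] → (-2.05308, -0.426671, -0.3898)–(-1.57672, -1.57672, -0.3898)  len=1.2448
  (v19,v23,v16) [--+] → (-2.13384, -1.15004, -0.3898)–(-2.6102, 0, -0.3898)  len=1.2448
  (v16,v23,v20) [+-+] → (-2.13384, -1.15004, -0.3898)–(-1.84568, -1.84568, -0.3898)  len=0.7530
  (v22,v26,v23) [++-] → (-1.15004, -1.75344, -0.3898)–(-1.57672, -1.57672, -0.3898)  len=0.4618
  (v23,v26,v27) [-+-] → (-1.15004, -1.75344, -0.3898)–(0, -2.2298, -0.3898)  len=1.2448
  (v23,v27,v20) [--+] → (-0.69564, -2.32205, -0.3898)–(-1.84568, -1.84568, -0.3898)  len=1.2448
  (v20,v27,v24) [+-+] → (-0.69564, -2.32205, -0.3898)–(0, -2.6102, -0.3898)  len=0.7530
  (v26,v30,v27) [++-] → (0.426671, -2.05308, -0.3898)–(0, -2.2298, -0.3898)  len=0.4618
  (v27,v30,v31) [-+-] → (0.426671, -2.05308, -0.3898)–(1.57672, -1.57672, -0.3898)  len=1.2448
  (v27,v31,v24) [--+] → (1.15004, -2.13384, -0.3898)–(0, -2.6102, -0.3898)  len=1.2448
  (v24,v31,v28) [+-+] → (1.15004, -2.13384, -0.3898)–(1.84568, -1.84568, -0.3898)  len=0.7530
  (v30,v2,v31) [++-] → (1.75344, -1.15004, -0.3898)–(1.57672, -1.57672, -0.3898)  len=0.4618
  (v31,v2,v3) [-+-] → (1.75344, -1.15004, -0.3898)–(2.2298, 0, -0.3898)  len=1.2448
  (v31,v3,v28) [--+] → (2.32205, -0.69564, -0.3898)–(1.84568, -1.84568, -0.3898)  len=1.2448
  (v28,v3,v0) [+-+] → (2.32205, -0.69564, -0.3898)–(2.6102, 0, -0.3898)  len=0.7530

Chained into 2 loop(s):
  loop 1: 16 segments, perimeter = 13.6530
  loop 2: 16 segments, perimeter = 15.9821
Total perimeter = 29.635


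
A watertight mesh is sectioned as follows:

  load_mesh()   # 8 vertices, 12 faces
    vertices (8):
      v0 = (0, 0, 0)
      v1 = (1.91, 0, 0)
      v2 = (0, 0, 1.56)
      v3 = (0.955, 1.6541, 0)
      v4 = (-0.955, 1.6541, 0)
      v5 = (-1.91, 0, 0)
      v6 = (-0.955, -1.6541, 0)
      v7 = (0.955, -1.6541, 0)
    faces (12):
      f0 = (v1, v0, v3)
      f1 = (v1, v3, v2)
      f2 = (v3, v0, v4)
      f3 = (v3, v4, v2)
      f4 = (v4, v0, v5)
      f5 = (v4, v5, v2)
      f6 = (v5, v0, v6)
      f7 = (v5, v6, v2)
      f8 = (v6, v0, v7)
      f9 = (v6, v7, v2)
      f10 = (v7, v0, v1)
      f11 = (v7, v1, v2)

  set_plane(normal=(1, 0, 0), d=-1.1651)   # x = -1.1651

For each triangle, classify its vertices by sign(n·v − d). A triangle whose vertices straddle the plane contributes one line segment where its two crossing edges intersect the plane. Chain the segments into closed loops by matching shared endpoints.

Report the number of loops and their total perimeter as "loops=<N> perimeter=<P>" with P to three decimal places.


loops=1 perimeter=5.433

Straddling triangles (4 of 12):
  (v4,v0,v5) [++-] → (-1.1651, 0, 0)–(-1.1651, 1.2902, 0)  len=1.2902
  (v4,v5,v2) [+-+] → (-1.1651, 1.2902, 0)–(-1.1651, 0, 0.6084)  len=1.4265
  (v5,v0,v6) [-++] → (-1.1651, 0, 0)–(-1.1651, -1.2902, 0)  len=1.2902
  (v5,v6,v2) [-++] → (-1.1651, -1.2902, 0)–(-1.1651, 0, 0.6084)  len=1.4265

Chained into 1 loop(s):
  loop 1: 4 segments, perimeter = 5.4333
Total perimeter = 5.433


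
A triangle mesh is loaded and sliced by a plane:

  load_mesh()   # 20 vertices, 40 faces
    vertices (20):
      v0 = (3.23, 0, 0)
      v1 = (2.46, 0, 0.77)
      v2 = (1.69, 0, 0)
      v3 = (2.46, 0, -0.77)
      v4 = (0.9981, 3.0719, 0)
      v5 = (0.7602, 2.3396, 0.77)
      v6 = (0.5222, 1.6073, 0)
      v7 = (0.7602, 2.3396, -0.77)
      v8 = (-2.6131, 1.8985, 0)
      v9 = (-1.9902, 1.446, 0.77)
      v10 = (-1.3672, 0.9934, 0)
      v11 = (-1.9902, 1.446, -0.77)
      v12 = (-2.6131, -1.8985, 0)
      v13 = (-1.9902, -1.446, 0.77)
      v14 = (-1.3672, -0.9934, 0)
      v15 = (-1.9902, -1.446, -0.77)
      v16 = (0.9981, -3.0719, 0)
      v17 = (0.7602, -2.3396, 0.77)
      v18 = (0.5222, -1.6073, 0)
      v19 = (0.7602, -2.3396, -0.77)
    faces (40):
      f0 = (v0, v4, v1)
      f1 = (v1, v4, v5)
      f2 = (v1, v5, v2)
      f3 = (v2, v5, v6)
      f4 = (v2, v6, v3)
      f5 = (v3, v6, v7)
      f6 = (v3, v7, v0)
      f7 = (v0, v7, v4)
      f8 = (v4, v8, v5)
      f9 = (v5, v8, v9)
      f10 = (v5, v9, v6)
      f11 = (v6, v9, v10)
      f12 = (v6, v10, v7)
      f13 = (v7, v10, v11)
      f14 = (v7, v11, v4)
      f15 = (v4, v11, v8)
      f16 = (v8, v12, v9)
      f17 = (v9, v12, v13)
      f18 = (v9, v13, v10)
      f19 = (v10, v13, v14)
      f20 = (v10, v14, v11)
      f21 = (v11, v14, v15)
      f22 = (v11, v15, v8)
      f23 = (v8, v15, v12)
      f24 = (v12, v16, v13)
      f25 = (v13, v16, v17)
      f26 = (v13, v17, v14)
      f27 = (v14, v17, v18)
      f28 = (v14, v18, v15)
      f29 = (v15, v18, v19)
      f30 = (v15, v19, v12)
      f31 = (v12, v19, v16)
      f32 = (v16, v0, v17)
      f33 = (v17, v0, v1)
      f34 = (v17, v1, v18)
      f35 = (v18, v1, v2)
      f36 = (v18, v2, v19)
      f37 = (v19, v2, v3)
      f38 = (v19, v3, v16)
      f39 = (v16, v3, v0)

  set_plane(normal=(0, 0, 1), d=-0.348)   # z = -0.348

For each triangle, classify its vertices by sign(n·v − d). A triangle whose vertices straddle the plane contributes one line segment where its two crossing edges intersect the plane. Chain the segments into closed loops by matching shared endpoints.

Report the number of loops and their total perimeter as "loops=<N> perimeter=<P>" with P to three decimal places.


loops=2 perimeter=28.919

Straddling triangles (20 of 40):
  (v2,v6,v3) [++-] → (1.39798, 0.880884, -0.348)–(2.038, 0, -0.348)  len=1.0888
  (v3,v6,v7) [-+-] → (1.39798, 0.880884, -0.348)–(0.629764, 1.93826, -0.348)  len=1.3070
  (v3,v7,v0) [--+] → (2.11378, 1.05738, -0.348)–(2.882, 0, -0.348)  len=1.3070
  (v0,v7,v4) [+-+] → (2.11378, 1.05738, -0.348)–(0.890582, 2.74094, -0.348)  len=2.0810
  (v6,v10,v7) [++-] → (-0.405726, 1.60181, -0.348)–(0.629764, 1.93826, -0.348)  len=1.0888
  (v7,v10,v11) [-+-] → (-0.405726, 1.60181, -0.348)–(-1.64876, 1.19795, -0.348)  len=1.3070
  (v7,v11,v4) [--+] → (-0.352456, 2.33708, -0.348)–(0.890582, 2.74094, -0.348)  len=1.3070
  (v4,v11,v8) [+-+] → (-0.352456, 2.33708, -0.348)–(-2.33158, 1.69399, -0.348)  len=2.0810
  (v10,v14,v11) [++-] → (-1.64876, 0.109082, -0.348)–(-1.64876, 1.19795, -0.348)  len=1.0889
  (v11,v14,v15) [-+-] → (-1.64876, 0.109082, -0.348)–(-1.64876, -1.19795, -0.348)  len=1.3070
  (v11,v15,v8) [--+] → (-2.33158, 0.38696, -0.348)–(-2.33158, 1.69399, -0.348)  len=1.3070
  (v8,v15,v12) [+-+] → (-2.33158, 0.38696, -0.348)–(-2.33158, -1.69399, -0.348)  len=2.0810
  (v14,v18,v15) [++-] → (-0.613274, -1.5344, -0.348)–(-1.64876, -1.19795, -0.348)  len=1.0888
  (v15,v18,v19) [-+-] → (-0.613274, -1.5344, -0.348)–(0.629764, -1.93826, -0.348)  len=1.3070
  (v15,v19,v12) [--+] → (-1.08854, -2.09785, -0.348)–(-2.33158, -1.69399, -0.348)  len=1.3070
  (v12,v19,v16) [+-+] → (-1.08854, -2.09785, -0.348)–(0.890582, -2.74094, -0.348)  len=2.0810
  (v18,v2,v19) [++-] → (1.26978, -1.05738, -0.348)–(0.629764, -1.93826, -0.348)  len=1.0888
  (v19,v2,v3) [-+-] → (1.26978, -1.05738, -0.348)–(2.038, 0, -0.348)  len=1.3070
  (v19,v3,v16) [--+] → (1.6588, -1.68356, -0.348)–(0.890582, -2.74094, -0.348)  len=1.3070
  (v16,v3,v0) [+-+] → (1.6588, -1.68356, -0.348)–(2.882, 0, -0.348)  len=2.0810

Chained into 2 loop(s):
  loop 1: 10 segments, perimeter = 11.9791
  loop 2: 10 segments, perimeter = 16.9399
Total perimeter = 28.919


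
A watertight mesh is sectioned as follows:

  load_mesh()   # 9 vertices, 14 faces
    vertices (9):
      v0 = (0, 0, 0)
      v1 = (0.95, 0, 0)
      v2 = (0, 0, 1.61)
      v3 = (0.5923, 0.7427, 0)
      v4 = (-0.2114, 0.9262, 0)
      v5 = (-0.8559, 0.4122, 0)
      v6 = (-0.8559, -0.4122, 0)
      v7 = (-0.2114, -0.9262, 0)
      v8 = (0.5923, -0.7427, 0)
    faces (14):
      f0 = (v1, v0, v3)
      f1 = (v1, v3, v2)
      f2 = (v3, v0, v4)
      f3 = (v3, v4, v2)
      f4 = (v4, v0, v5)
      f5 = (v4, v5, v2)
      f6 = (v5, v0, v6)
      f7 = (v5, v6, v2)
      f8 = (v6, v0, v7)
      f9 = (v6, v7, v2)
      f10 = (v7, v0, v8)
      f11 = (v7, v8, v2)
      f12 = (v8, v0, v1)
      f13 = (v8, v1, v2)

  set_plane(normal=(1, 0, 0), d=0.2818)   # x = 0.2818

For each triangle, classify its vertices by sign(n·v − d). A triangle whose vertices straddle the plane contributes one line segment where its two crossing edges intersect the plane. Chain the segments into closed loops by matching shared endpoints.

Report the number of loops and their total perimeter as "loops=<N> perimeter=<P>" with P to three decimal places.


Straddling triangles (8 of 14):
  (v1,v0,v3) [+-+] → (0.2818, 0, 0)–(0.2818, 0.353356, 0)  len=0.3534
  (v1,v3,v2) [++-] → (0.2818, 0.353356, 0.844006)–(0.2818, 0, 1.13242)  len=0.4561
  (v3,v0,v4) [+--] → (0.2818, 0.353356, 0)–(0.2818, 0.813593, 0)  len=0.4602
  (v3,v4,v2) [+--] → (0.2818, 0.813593, 0)–(0.2818, 0.353356, 0.844006)  len=0.9613
  (v7,v0,v8) [--+] → (0.2818, -0.353356, 0)–(0.2818, -0.813593, 0)  len=0.4602
  (v7,v8,v2) [-+-] → (0.2818, -0.813593, 0)–(0.2818, -0.353356, 0.844006)  len=0.9613
  (v8,v0,v1) [+-+] → (0.2818, -0.353356, 0)–(0.2818, 0, 0)  len=0.3534
  (v8,v1,v2) [++-] → (0.2818, 0, 1.13242)–(0.2818, -0.353356, 0.844006)  len=0.4561

Chained into 1 loop(s):
  loop 1: 8 segments, perimeter = 4.4621
Total perimeter = 4.462

loops=1 perimeter=4.462


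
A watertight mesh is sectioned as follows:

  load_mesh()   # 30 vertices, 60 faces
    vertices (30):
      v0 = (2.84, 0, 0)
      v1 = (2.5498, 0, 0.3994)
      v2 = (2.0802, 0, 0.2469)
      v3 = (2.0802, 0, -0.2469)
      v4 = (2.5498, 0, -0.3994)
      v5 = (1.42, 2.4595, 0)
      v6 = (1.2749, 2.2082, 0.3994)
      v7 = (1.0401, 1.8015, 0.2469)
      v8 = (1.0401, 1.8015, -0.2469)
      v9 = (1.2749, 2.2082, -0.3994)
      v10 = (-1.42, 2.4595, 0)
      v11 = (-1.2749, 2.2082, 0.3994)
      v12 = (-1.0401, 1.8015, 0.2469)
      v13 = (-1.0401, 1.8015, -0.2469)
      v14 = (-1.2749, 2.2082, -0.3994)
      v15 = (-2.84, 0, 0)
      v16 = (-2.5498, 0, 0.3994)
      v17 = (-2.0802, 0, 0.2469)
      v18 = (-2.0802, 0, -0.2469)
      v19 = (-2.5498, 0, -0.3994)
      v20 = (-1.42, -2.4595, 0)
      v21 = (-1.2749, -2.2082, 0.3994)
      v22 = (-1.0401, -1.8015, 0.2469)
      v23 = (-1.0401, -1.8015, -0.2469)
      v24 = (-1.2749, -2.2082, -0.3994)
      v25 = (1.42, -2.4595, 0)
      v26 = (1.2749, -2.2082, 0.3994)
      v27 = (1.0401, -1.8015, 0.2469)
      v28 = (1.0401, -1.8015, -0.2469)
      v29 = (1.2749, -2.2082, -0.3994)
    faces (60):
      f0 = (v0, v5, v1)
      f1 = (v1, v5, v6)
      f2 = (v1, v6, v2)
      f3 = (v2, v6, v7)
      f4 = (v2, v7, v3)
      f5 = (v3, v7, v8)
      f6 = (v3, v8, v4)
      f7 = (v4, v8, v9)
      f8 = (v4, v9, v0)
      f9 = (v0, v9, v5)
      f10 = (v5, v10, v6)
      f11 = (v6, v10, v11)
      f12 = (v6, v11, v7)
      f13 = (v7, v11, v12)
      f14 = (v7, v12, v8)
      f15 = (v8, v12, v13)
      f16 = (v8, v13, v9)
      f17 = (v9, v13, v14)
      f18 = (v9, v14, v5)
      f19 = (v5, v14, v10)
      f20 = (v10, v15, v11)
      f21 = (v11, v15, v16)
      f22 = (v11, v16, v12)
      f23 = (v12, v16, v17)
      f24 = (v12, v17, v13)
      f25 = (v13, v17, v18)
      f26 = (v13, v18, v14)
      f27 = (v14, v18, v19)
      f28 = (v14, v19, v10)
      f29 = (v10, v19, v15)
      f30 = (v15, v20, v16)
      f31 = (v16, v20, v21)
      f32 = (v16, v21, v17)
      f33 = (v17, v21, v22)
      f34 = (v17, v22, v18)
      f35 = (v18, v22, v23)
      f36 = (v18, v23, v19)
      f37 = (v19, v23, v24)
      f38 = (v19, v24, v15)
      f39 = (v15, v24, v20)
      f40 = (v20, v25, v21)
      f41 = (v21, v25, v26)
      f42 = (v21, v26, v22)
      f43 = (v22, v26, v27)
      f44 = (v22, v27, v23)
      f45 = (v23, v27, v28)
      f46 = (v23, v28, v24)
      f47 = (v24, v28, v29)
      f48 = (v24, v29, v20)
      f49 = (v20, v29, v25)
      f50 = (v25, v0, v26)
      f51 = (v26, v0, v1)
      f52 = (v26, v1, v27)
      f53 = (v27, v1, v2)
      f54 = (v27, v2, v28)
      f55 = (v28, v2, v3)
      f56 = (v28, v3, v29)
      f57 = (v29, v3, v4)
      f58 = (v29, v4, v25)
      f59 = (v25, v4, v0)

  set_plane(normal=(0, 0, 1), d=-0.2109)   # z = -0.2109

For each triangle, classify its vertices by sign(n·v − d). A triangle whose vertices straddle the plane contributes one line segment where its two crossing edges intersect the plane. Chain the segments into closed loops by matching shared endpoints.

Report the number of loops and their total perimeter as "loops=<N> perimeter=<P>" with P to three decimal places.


Straddling triangles (24 of 60):
  (v2,v7,v3) [++-] → (2.00437, 0.131337, -0.2109)–(2.0802, 0, -0.2109)  len=0.1517
  (v3,v7,v8) [-+-] → (2.00437, 0.131337, -0.2109)–(1.0401, 1.8015, -0.2109)  len=1.9285
  (v4,v9,v0) [--+] → (2.01356, 1.16602, -0.2109)–(2.68676, 0, -0.2109)  len=1.3464
  (v0,v9,v5) [+-+] → (2.01356, 1.16602, -0.2109)–(1.34338, 2.3268, -0.2109)  len=1.3404
  (v7,v12,v8) [++-] → (0.888445, 1.8015, -0.2109)–(1.0401, 1.8015, -0.2109)  len=0.1517
  (v8,v12,v13) [-+-] → (0.888445, 1.8015, -0.2109)–(-1.0401, 1.8015, -0.2109)  len=1.9285
  (v9,v14,v5) [--+] → (-0.00302056, 2.3268, -0.2109)–(1.34338, 2.3268, -0.2109)  len=1.3464
  (v5,v14,v10) [+-+] → (-0.00302056, 2.3268, -0.2109)–(-1.34338, 2.3268, -0.2109)  len=1.3404
  (v12,v17,v13) [++-] → (-1.11593, 1.67016, -0.2109)–(-1.0401, 1.8015, -0.2109)  len=0.1517
  (v13,v17,v18) [-+-] → (-1.11593, 1.67016, -0.2109)–(-2.0802, 0, -0.2109)  len=1.9285
  (v14,v19,v10) [--+] → (-2.01658, 1.16078, -0.2109)–(-1.34338, 2.3268, -0.2109)  len=1.3464
  (v10,v19,v15) [+-+] → (-2.01658, 1.16078, -0.2109)–(-2.68676, 0, -0.2109)  len=1.3404
  (v17,v22,v18) [++-] → (-2.00437, -0.131337, -0.2109)–(-2.0802, 0, -0.2109)  len=0.1517
  (v18,v22,v23) [-+-] → (-2.00437, -0.131337, -0.2109)–(-1.0401, -1.8015, -0.2109)  len=1.9285
  (v19,v24,v15) [--+] → (-2.01356, -1.16602, -0.2109)–(-2.68676, 0, -0.2109)  len=1.3464
  (v15,v24,v20) [+-+] → (-2.01356, -1.16602, -0.2109)–(-1.34338, -2.3268, -0.2109)  len=1.3404
  (v22,v27,v23) [++-] → (-0.888445, -1.8015, -0.2109)–(-1.0401, -1.8015, -0.2109)  len=0.1517
  (v23,v27,v28) [-+-] → (-0.888445, -1.8015, -0.2109)–(1.0401, -1.8015, -0.2109)  len=1.9285
  (v24,v29,v20) [--+] → (0.00302056, -2.3268, -0.2109)–(-1.34338, -2.3268, -0.2109)  len=1.3464
  (v20,v29,v25) [+-+] → (0.00302056, -2.3268, -0.2109)–(1.34338, -2.3268, -0.2109)  len=1.3404
  (v27,v2,v28) [++-] → (1.11593, -1.67016, -0.2109)–(1.0401, -1.8015, -0.2109)  len=0.1517
  (v28,v2,v3) [-+-] → (1.11593, -1.67016, -0.2109)–(2.0802, 0, -0.2109)  len=1.9285
  (v29,v4,v25) [--+] → (2.01658, -1.16078, -0.2109)–(1.34338, -2.3268, -0.2109)  len=1.3464
  (v25,v4,v0) [+-+] → (2.01658, -1.16078, -0.2109)–(2.68676, 0, -0.2109)  len=1.3404

Chained into 2 loop(s):
  loop 1: 12 segments, perimeter = 12.4812
  loop 2: 12 segments, perimeter = 16.1206
Total perimeter = 28.602

loops=2 perimeter=28.602
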